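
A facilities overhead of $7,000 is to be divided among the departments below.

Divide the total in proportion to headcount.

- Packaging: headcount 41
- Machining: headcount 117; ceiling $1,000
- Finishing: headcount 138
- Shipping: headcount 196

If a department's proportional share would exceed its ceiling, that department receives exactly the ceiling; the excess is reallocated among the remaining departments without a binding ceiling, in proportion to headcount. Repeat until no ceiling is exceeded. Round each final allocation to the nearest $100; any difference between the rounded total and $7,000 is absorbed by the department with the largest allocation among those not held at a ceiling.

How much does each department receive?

Total headcount = 492.
Unconstrained shares: Packaging 583.33; Machining 1,664.63; Finishing 1,963.41; Shipping 2,788.62.
Cap binds for Machining ($1,000); balance $6,000 reallocated over remaining headcount 375.
Shares after redistribution: Packaging 656.00 → $700; Finishing 2,208.00 → $2,200; Shipping 3,136.00 → $3,100.

Packaging: $700 | Machining: $1,000 | Finishing: $2,200 | Shipping: $3,100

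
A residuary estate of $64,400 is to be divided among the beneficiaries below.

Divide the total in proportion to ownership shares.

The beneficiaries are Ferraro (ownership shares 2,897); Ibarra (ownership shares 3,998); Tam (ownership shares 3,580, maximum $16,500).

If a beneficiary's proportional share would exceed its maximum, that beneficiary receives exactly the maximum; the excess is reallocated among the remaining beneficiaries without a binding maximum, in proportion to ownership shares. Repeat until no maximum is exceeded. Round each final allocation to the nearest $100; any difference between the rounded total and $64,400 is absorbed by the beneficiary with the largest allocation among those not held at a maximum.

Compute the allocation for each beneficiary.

Combined ownership shares = 10,475.
Proportional shares (ignoring caps): Ferraro 17,810.67; Ibarra 24,579.59; Tam 22,009.74.
Held at cap: Tam ($16,500); residual $47,900 reallocated over remaining ownership shares 6,895.
Shares after redistribution: Ferraro 20,125.64 → $20,100; Ibarra 27,774.36 → $27,800.

Ferraro: $20,100 | Ibarra: $27,800 | Tam: $16,500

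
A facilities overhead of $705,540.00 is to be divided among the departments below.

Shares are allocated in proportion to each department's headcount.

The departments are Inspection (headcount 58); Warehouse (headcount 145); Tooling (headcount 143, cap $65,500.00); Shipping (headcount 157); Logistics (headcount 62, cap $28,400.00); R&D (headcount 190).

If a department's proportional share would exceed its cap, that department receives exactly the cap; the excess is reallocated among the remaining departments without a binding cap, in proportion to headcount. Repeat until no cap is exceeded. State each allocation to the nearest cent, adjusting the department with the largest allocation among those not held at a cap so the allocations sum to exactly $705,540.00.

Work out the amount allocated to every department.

Headcount total: 755.
Pro-rata shares before constraints: Inspection 54,200.4238; Warehouse 135,501.0596; Tooling 133,632.0795; Shipping 146,714.9404; Logistics 57,938.3841; R&D 177,553.1126.
Capped: Tooling ($65,500.00), Logistics ($28,400.00); residual $611,640.00 reallocated over remaining headcount 550.
Shares after redistribution: Inspection 64,500.2182 → $64,500.22; Warehouse 161,250.5455 → $161,250.55; Shipping 174,595.4182 → $174,595.42; R&D 211,293.8182 → $211,293.82.
Rounding difference −$0.01 applied to R&D → $211,293.81.

Inspection: $64,500.22 · Warehouse: $161,250.55 · Tooling: $65,500.00 · Shipping: $174,595.42 · Logistics: $28,400.00 · R&D: $211,293.81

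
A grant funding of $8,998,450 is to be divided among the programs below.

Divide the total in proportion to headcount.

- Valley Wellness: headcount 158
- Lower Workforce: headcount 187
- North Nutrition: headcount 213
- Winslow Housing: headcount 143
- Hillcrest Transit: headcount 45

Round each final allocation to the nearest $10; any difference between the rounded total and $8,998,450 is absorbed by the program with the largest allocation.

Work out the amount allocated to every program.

Sum of headcount: 746.
Proportional shares: Valley Wellness 158/746 × $8,998,450 = 1,905,837.94; Lower Workforce 187/746 × $8,998,450 = 2,255,643.63; North Nutrition 213/746 × $8,998,450 = 2,569,262.53; Winslow Housing 143/746 × $8,998,450 = 1,724,903.95; Hillcrest Transit 45/746 × $8,998,450 = 542,801.94.
After rounding ($10): Valley Wellness $1,905,840; Lower Workforce $2,255,640; North Nutrition $2,569,260; Winslow Housing $1,724,900; Hillcrest Transit $542,800. Sum = $8,998,440.
Difference $8,998,450 − $8,998,440 = +$10 applied to largest allocation (North Nutrition): North Nutrition becomes $2,569,270.

Valley Wellness: $1,905,840; Lower Workforce: $2,255,640; North Nutrition: $2,569,270; Winslow Housing: $1,724,900; Hillcrest Transit: $542,800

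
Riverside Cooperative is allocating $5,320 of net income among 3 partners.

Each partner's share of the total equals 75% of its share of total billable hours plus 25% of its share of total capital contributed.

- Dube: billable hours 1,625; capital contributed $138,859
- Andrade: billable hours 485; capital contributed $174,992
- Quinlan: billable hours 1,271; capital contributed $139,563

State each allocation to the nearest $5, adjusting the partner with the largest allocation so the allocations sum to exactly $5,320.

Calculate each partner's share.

Dube: $2,325 · Andrade: $1,085 · Quinlan: $1,910

Totals — billable hours 3,381, capital contributed 453,414.
Combined weights (75% billable hours + 25% capital contributed): Dube 0.4370; Andrade 0.2041; Quinlan 0.3589.
Proportional shares: Dube 2,325.02; Andrade 1,085.66; Quinlan 1,909.32.
At nearest $5: Dube $2,325; Andrade $1,085; Quinlan $1,910. Sum = $5,320.
No rounding difference to absorb.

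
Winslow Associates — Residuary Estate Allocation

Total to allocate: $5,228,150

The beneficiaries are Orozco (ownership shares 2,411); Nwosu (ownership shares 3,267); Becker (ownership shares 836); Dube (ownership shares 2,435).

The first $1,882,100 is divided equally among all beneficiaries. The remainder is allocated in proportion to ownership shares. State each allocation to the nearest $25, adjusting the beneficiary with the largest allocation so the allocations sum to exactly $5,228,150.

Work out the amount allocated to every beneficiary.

Equal tier: $1,882,100 ÷ 4 = $470,525 apiece.
Remainder $3,346,050 by ownership shares (total 8,949): Orozco 901,477.99 → $901,475; Nwosu 1,221,538.20 → $1,221,550; Becker 312,582.17 → $312,575; Dube 910,451.64 → $910,450.
Totals: Orozco $470,525 + $901,475 = $1,372,000; Nwosu $470,525 + $1,221,550 = $1,692,075; Becker $470,525 + $312,575 = $783,100; Dube $470,525 + $910,450 = $1,380,975.

Orozco: $1,372,000 | Nwosu: $1,692,075 | Becker: $783,100 | Dube: $1,380,975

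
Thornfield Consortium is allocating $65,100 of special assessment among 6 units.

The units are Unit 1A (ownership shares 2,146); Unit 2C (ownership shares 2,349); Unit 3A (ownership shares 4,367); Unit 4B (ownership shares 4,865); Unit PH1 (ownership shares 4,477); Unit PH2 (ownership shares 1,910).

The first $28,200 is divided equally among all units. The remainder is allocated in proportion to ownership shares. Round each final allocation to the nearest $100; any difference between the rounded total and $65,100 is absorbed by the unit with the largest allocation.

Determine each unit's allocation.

Equal tier: $28,200 ÷ 6 = $4,700 apiece.
Remainder $36,900 by ownership shares (total 20,114): Unit 1A 3,936.93 → $3,900; Unit 2C 4,309.34 → $4,300; Unit 3A 8,011.45 → $8,000; Unit 4B 8,925.05 → $8,900; Unit PH1 8,213.25 → $8,200; Unit PH2 3,503.98 → $3,500.
Rounding difference +$100 on remainder applied to Unit 4B.
Totals: Unit 1A $4,700 + $3,900 = $8,600; Unit 2C $4,700 + $4,300 = $9,000; Unit 3A $4,700 + $8,000 = $12,700; Unit 4B $4,700 + $9,000 = $13,700; Unit PH1 $4,700 + $8,200 = $12,900; Unit PH2 $4,700 + $3,500 = $8,200.

Unit 1A: $8,600 · Unit 2C: $9,000 · Unit 3A: $12,700 · Unit 4B: $13,700 · Unit PH1: $12,900 · Unit PH2: $8,200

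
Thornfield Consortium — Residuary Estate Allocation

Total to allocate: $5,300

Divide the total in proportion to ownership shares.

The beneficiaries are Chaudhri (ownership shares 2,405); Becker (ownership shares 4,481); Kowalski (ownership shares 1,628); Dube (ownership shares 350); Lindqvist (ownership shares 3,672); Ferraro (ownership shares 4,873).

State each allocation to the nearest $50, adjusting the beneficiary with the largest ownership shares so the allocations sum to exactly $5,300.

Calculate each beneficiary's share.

Chaudhri: $750 · Becker: $1,350 · Kowalski: $500 · Dube: $100 · Lindqvist: $1,100 · Ferraro: $1,500

Sum of ownership shares: 2,405 + 4,481 + 1,628 + 350 + 3,672 + 4,873 = 17,409.
Unrounded shares: Chaudhri 732.18; Becker 1,364.20; Kowalski 495.63; Dube 106.55; Lindqvist 1,117.90; Ferraro 1,483.54.
Rounded to nearest $50: Chaudhri $750; Becker $1,350; Kowalski $500; Dube $100; Lindqvist $1,100; Ferraro $1,500. Sum = $5,300.
No rounding difference to absorb.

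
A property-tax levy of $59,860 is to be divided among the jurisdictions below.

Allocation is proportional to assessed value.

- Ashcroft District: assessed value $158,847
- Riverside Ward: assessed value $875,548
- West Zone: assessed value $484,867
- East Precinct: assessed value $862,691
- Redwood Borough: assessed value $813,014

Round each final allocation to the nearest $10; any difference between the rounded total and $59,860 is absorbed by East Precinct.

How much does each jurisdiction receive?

Combined assessed value = 3,194,967.
Unrounded shares: Ashcroft District 158,847/3,194,967 × $59,860 = 2,976.11; Riverside Ward 875,548/3,194,967 × $59,860 = 16,404.02; West Zone 484,867/3,194,967 × $59,860 = 9,084.33; East Precinct 862,691/3,194,967 × $59,860 = 16,163.14; Redwood Borough 813,014/3,194,967 × $59,860 = 15,232.40.
After rounding ($10): Ashcroft District $2,980; Riverside Ward $16,400; West Zone $9,080; East Precinct $16,160; Redwood Borough $15,230. Sum = $59,850.
Difference $59,860 − $59,850 = +$10 applied to East Precinct: East Precinct becomes $16,170.

Ashcroft District: $2,980 · Riverside Ward: $16,400 · West Zone: $9,080 · East Precinct: $16,170 · Redwood Borough: $15,230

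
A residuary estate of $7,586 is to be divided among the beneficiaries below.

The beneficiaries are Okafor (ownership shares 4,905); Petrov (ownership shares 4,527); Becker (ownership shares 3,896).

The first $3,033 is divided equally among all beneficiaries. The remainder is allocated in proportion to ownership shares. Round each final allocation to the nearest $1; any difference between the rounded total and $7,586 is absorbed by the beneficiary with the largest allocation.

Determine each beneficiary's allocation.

Equal tier: $3,033 ÷ 3 = $1,011 apiece.
Remainder $4,553 by ownership shares (total 13,328): Okafor 1,675.61 → $1,676; Petrov 1,546.48 → $1,546; Becker 1,330.92 → $1,331.
Totals: Okafor $1,011 + $1,676 = $2,687; Petrov $1,011 + $1,546 = $2,557; Becker $1,011 + $1,331 = $2,342.

Okafor: $2,687 | Petrov: $2,557 | Becker: $2,342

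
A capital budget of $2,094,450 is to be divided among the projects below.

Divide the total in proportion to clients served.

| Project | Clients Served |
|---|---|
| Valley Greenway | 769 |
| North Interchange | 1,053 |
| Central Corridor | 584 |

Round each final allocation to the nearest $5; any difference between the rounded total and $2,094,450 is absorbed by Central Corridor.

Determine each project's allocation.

Valley Greenway: $669,425 · North Interchange: $916,650 · Central Corridor: $508,375

Total clients served = 2,406.
Raw shares: Valley Greenway 769/2,406 × $2,094,450 = 669,423.13; North Interchange 1,053/2,406 × $2,094,450 = 916,648.32; Central Corridor 584/2,406 × $2,094,450 = 508,378.55.
At nearest $5: Valley Greenway $669,425; North Interchange $916,650; Central Corridor $508,380. Sum = $2,094,455.
Difference $2,094,450 − $2,094,455 = −$5 applied to Central Corridor: Central Corridor becomes $508,375.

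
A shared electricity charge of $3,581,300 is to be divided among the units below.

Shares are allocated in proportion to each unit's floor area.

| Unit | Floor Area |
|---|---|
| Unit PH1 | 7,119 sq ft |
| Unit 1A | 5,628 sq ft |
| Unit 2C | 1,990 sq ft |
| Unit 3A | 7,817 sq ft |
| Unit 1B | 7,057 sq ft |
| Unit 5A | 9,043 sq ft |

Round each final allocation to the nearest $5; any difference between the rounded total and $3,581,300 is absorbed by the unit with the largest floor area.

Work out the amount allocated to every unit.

Unit PH1: $659,575 · Unit 1A: $521,435 · Unit 2C: $184,375 · Unit 3A: $724,245 · Unit 1B: $653,830 · Unit 5A: $837,840

Sum of floor area: 38,654.
Pro-rata amounts: Unit PH1 7,119/38,654 × $3,581,300 = 659,576.62; Unit 1A 5,628/38,654 × $3,581,300 = 521,435.20; Unit 2C 1,990/38,654 × $3,581,300 = 184,373.86; Unit 3A 7,817/38,654 × $3,581,300 = 724,246.45; Unit 1B 7,057/38,654 × $3,581,300 = 653,832.31; Unit 5A 9,043/38,654 × $3,581,300 = 837,835.56.
At nearest $5: Unit PH1 $659,575; Unit 1A $521,435; Unit 2C $184,375; Unit 3A $724,245; Unit 1B $653,830; Unit 5A $837,835. Sum = $3,581,295.
Difference $3,581,300 − $3,581,295 = +$5 applied to largest floor area (Unit 5A): Unit 5A becomes $837,840.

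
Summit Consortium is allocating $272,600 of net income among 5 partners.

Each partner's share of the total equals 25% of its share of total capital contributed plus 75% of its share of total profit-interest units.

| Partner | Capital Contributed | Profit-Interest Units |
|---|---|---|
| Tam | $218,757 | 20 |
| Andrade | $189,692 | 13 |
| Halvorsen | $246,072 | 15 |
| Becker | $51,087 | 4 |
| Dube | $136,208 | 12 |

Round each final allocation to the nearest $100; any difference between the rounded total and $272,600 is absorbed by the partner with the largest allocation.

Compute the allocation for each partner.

Capital contributed total 841,816; profit-interest units total 64.
Composite weights (25% capital contributed + 75% profit-interest units): Tam 0.2993; Andrade 0.2087; Halvorsen 0.2489; Becker 0.0620; Dube 0.1811.
Unrounded shares: Tam 81,600.30; Andrade 56,885.60; Halvorsen 67,838.96; Becker 16,913.92; Dube 49,361.22.
At nearest $100: Tam $81,600; Andrade $56,900; Halvorsen $67,800; Becker $16,900; Dube $49,400. Sum = $272,600.
Rounded total matches; no reconciliation needed.

Tam: $81,600 | Andrade: $56,900 | Halvorsen: $67,800 | Becker: $16,900 | Dube: $49,400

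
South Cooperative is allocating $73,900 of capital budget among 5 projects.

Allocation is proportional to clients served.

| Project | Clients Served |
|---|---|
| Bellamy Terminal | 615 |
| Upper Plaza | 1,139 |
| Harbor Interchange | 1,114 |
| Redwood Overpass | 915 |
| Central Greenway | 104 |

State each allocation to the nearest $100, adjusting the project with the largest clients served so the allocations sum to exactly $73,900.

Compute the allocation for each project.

Bellamy Terminal: $11,700; Upper Plaza: $21,600; Harbor Interchange: $21,200; Redwood Overpass: $17,400; Central Greenway: $2,000

Total clients served = 3,887.
Proportional shares: Bellamy Terminal 615/3,887 × $73,900 = 11,692.44; Upper Plaza 1,139/3,887 × $73,900 = 21,654.77; Harbor Interchange 1,114/3,887 × $73,900 = 21,179.47; Redwood Overpass 915/3,887 × $73,900 = 17,396.06; Central Greenway 104/3,887 × $73,900 = 1,977.26.
At nearest $100: Bellamy Terminal $11,700; Upper Plaza $21,700; Harbor Interchange $21,200; Redwood Overpass $17,400; Central Greenway $2,000. Sum = $74,000.
Difference $73,900 − $74,000 = −$100 applied to largest clients served (Upper Plaza): Upper Plaza becomes $21,600.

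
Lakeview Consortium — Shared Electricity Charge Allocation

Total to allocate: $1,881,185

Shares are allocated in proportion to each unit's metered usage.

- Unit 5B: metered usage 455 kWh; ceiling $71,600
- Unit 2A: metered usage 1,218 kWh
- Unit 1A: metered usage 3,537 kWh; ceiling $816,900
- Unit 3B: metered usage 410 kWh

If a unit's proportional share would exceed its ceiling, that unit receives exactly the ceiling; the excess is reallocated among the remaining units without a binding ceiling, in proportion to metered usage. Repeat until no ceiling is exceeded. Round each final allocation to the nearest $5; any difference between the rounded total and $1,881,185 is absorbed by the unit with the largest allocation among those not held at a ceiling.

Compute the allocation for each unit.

Total metered usage = 5,620.
Proportional shares (ignoring caps): Unit 5B 152,302.34; Unit 2A 407,701.66; Unit 1A 1,183,941.52; Unit 3B 137,239.48.
Held at cap: Unit 5B ($71,600), Unit 1A ($816,900); balance $992,685 reallocated over remaining metered usage 1,628.
Redistributed shares: Unit 2A 742,684.48 → $742,685; Unit 3B 250,000.52 → $250,000.

Unit 5B: $71,600 · Unit 2A: $742,685 · Unit 1A: $816,900 · Unit 3B: $250,000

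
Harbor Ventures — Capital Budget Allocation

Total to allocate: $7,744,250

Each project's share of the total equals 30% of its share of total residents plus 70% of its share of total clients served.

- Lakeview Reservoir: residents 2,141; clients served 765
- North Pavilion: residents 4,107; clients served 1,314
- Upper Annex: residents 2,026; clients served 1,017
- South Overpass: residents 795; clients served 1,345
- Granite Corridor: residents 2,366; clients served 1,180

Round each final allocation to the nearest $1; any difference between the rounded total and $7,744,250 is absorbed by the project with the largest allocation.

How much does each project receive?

Totals — residents 11,435, clients served 5,621.
Blended shares (30% residents + 70% clients served): Lakeview Reservoir 0.1514; North Pavilion 0.2714; Upper Annex 0.1798; South Overpass 0.1884; Granite Corridor 0.2090.
Proportional shares: Lakeview Reservoir 1,172,769.09; North Pavilion 2,101,669.46; Upper Annex 1,392,436.78; South Overpass 1,458,659.73; Granite Corridor 1,618,714.95.
After rounding ($1): Lakeview Reservoir $1,172,769; North Pavilion $2,101,669; Upper Annex $1,392,437; South Overpass $1,458,660; Granite Corridor $1,618,715. Sum = $7,744,250.
No rounding difference to absorb.

Lakeview Reservoir: $1,172,769; North Pavilion: $2,101,669; Upper Annex: $1,392,437; South Overpass: $1,458,660; Granite Corridor: $1,618,715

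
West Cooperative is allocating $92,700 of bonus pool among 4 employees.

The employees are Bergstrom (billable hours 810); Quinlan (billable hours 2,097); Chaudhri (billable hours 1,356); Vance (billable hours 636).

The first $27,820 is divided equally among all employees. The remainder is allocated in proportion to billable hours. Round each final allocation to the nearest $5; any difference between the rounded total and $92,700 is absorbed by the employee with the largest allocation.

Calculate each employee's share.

$27,820 shared equally gives $6,955 per employee.
Remainder $64,880 by billable hours (total 4,899): Bergstrom 10,727.25 → $10,725; Quinlan 27,771.66 → $27,770; Chaudhri 17,958.21 → $17,960; Vance 8,422.88 → $8,425.
Totals: Bergstrom $6,955 + $10,725 = $17,680; Quinlan $6,955 + $27,770 = $34,725; Chaudhri $6,955 + $17,960 = $24,915; Vance $6,955 + $8,425 = $15,380.

Bergstrom: $17,680 | Quinlan: $34,725 | Chaudhri: $24,915 | Vance: $15,380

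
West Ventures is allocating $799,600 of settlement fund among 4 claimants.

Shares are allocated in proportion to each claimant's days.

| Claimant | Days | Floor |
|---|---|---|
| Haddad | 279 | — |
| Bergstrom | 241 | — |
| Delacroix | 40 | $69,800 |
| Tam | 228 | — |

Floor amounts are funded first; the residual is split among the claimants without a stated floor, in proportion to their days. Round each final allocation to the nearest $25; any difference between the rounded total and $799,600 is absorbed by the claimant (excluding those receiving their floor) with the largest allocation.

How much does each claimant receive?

Haddad: $272,225; Bergstrom: $235,125; Delacroix: $69,800; Tam: $222,450

Minimums first: Delacroix $69,800. Residual $729,800.
Residual split over remaining days 748: Haddad 272,211.50 → $272,200; Bergstrom 235,136.10 → $235,125; Tam 222,452.41 → $222,450.
Rounding difference +$25 applied to Haddad → $272,225.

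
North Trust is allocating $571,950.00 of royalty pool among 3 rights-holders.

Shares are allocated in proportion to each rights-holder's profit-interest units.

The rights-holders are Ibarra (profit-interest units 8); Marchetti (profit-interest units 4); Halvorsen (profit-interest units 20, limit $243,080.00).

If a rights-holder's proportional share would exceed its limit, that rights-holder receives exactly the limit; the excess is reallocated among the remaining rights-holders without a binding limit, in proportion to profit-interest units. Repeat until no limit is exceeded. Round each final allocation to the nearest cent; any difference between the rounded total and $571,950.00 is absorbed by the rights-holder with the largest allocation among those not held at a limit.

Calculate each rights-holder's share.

Ibarra: $219,246.67; Marchetti: $109,623.33; Halvorsen: $243,080.00

Combined profit-interest units = 32.
Pro-rata shares before constraints: Ibarra 142,987.5000; Marchetti 71,493.7500; Halvorsen 357,468.7500.
Cap binds for Halvorsen ($243,080.00); balance $328,870.00 reallocated over remaining profit-interest units 12.
Redistributed shares: Ibarra 219,246.6667 → $219,246.67; Marchetti 109,623.3333 → $109,623.33.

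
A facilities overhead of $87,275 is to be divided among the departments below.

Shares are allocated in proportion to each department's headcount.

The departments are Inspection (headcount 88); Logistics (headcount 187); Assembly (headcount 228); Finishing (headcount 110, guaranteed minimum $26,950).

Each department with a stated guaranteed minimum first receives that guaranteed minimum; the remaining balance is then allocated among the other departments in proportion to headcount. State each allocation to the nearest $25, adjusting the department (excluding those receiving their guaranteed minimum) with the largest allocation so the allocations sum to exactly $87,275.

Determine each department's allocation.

Inspection: $10,550 · Logistics: $22,425 · Assembly: $27,350 · Finishing: $26,950

Fund the minimums — Finishing $26,950. Balance $60,325.
Balance split over remaining headcount 503: Inspection 10,553.88 → $10,550; Logistics 22,426.99 → $22,425; Assembly 27,344.14 → $27,350.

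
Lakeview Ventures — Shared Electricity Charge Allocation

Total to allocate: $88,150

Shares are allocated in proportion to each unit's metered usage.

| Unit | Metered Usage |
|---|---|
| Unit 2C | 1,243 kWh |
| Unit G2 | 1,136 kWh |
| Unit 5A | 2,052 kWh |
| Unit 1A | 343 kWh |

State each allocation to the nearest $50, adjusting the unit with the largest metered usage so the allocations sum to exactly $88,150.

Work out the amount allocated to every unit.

Unit 2C: $22,950 | Unit G2: $21,000 | Unit 5A: $37,850 | Unit 1A: $6,350

Sum of metered usage: 1,243 + 1,136 + 2,052 + 343 = 4,774.
Unrounded shares: Unit 2C 22,951.50; Unit G2 20,975.79; Unit 5A 37,889.36; Unit 1A 6,333.36.
After rounding ($50): Unit 2C $22,950; Unit G2 $21,000; Unit 5A $37,900; Unit 1A $6,350. Sum = $88,200.
Difference $88,150 − $88,200 = −$50 applied to largest metered usage (Unit 5A): Unit 5A becomes $37,850.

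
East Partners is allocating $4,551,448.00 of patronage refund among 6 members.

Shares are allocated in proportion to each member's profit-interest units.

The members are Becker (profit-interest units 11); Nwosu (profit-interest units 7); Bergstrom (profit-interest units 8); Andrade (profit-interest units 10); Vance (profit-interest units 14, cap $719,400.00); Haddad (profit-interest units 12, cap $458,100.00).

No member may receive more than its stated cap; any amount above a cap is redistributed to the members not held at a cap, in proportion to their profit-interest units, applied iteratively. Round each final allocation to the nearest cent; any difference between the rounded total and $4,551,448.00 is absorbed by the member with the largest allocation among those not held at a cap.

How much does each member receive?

Combined profit-interest units = 62.
Unconstrained shares: Becker 807,514.9677; Nwosu 513,873.1613; Bergstrom 587,283.6129; Andrade 734,104.5161; Vance 1,027,746.3226; Haddad 880,925.4194.
Cap binds for Vance ($719,400.00), Haddad ($458,100.00); residual $3,373,948.00 reallocated over remaining profit-interest units 36.
Redistributed shares: Becker 1,030,928.5556 → $1,030,928.56; Nwosu 656,045.4444 → $656,045.44; Bergstrom 749,766.2222 → $749,766.22; Andrade 937,207.7778 → $937,207.78.

Becker: $1,030,928.56; Nwosu: $656,045.44; Bergstrom: $749,766.22; Andrade: $937,207.78; Vance: $719,400.00; Haddad: $458,100.00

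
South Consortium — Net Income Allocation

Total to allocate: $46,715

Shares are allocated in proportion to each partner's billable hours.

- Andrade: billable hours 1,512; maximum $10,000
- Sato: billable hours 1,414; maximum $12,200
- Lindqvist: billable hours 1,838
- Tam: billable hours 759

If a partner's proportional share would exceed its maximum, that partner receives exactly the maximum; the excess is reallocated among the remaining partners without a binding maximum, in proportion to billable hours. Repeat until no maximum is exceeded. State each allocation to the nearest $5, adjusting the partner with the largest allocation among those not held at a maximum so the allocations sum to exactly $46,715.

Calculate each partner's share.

Combined billable hours = 5,523.
Proportional shares (ignoring caps): Andrade 12,788.90; Sato 11,959.99; Lindqvist 15,546.29; Tam 6,419.82.
Held at cap: Andrade ($10,000); residual $36,715 reallocated over remaining billable hours 4,011.
Held at cap: Sato ($12,200); residual $24,515 reallocated over remaining billable hours 2,597.
Remaining shares: Lindqvist 17,350.24 → $17,350; Tam 7,164.76 → $7,165.

Andrade: $10,000; Sato: $12,200; Lindqvist: $17,350; Tam: $7,165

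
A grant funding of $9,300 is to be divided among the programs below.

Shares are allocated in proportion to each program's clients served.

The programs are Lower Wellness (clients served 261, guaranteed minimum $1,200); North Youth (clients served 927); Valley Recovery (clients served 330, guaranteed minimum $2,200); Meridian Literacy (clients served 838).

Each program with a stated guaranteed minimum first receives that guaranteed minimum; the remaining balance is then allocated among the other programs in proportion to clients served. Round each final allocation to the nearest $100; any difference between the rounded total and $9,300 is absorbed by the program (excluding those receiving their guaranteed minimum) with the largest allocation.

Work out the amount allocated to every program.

Fund the minimums — Lower Wellness $1,200; Valley Recovery $2,200. Remaining pool $5,900.
Remaining pool split over remaining clients served 1,765: North Youth 3,098.75 → $3,100; Meridian Literacy 2,801.25 → $2,800.

Lower Wellness: $1,200 · North Youth: $3,100 · Valley Recovery: $2,200 · Meridian Literacy: $2,800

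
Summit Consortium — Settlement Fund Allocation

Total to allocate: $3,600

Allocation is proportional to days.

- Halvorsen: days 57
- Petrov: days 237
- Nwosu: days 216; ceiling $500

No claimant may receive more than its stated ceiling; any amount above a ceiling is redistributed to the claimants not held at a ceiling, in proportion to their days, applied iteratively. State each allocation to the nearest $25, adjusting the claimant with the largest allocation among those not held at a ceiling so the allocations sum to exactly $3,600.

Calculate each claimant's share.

Halvorsen: $600 · Petrov: $2,500 · Nwosu: $500

Combined days = 510.
Unconstrained shares: Halvorsen 402.35; Petrov 1,672.94; Nwosu 1,524.71.
Capped: Nwosu ($500); remaining pool $3,100 reallocated over remaining days 294.
Redistributed shares: Halvorsen 601.02 → $600; Petrov 2,498.98 → $2,500.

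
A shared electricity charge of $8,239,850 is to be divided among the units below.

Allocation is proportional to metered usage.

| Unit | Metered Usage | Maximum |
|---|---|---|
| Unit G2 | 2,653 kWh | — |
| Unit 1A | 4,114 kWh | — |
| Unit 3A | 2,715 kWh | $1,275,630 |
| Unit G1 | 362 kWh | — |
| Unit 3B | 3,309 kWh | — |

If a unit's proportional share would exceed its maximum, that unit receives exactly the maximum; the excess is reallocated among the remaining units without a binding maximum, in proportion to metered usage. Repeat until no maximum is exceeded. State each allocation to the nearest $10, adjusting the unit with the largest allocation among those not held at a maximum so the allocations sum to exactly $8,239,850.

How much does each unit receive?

Unit G2: $1,770,080 | Unit 1A: $2,744,850 | Unit 3A: $1,275,630 | Unit G1: $241,530 | Unit 3B: $2,207,760

Sum of metered usage: 13,153.
Unconstrained shares: Unit G2 1,662,002.74; Unit 1A 2,577,263.20; Unit 3A 1,700,843.36; Unit G1 226,779.12; Unit 3B 2,072,961.58.
Held at cap: Unit 3A ($1,275,630); balance $6,964,220 reallocated over remaining metered usage 10,438.
Redistributed shares: Unit G2 1,770,078.14 → $1,770,080; Unit 1A 2,744,855.44 → $2,744,860; Unit G1 241,525.93 → $241,530; Unit 3B 2,207,760.49 → $2,207,760.
Rounding difference −$10 applied to Unit 1A → $2,744,850.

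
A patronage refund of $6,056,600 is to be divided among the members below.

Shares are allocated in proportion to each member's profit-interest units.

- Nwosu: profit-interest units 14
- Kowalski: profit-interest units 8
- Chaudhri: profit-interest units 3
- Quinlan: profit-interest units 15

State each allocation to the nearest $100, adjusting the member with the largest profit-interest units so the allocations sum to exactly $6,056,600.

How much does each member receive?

Nwosu: $2,119,800 · Kowalski: $1,211,300 · Chaudhri: $454,200 · Quinlan: $2,271,300

Profit-interest units total: 40.
Pro-rata amounts: Nwosu 14/40 × $6,056,600 = 2,119,810.00; Kowalski 8/40 × $6,056,600 = 1,211,320.00; Chaudhri 3/40 × $6,056,600 = 454,245.00; Quinlan 15/40 × $6,056,600 = 2,271,225.00.
Rounded to nearest $100: Nwosu $2,119,800; Kowalski $1,211,300; Chaudhri $454,200; Quinlan $2,271,200. Sum = $6,056,500.
Difference $6,056,600 − $6,056,500 = +$100 applied to largest profit-interest units (Quinlan): Quinlan becomes $2,271,300.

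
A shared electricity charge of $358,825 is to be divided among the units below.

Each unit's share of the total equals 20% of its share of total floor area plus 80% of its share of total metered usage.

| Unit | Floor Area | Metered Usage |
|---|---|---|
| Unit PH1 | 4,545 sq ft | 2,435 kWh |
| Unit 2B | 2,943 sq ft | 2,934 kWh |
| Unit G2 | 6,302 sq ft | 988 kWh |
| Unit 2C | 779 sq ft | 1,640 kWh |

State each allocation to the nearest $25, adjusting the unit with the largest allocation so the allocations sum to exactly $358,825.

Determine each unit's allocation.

Unit PH1: $109,800 · Unit 2B: $119,825 · Unit G2: $66,500 · Unit 2C: $62,700

Totals — floor area 14,569, metered usage 7,997.
Composite weights (20% floor area + 80% metered usage): Unit PH1 0.3060; Unit 2B 0.3339; Unit G2 0.1853; Unit 2C 0.1748.
Pro-rata amounts: Unit PH1 109,794.74; Unit 2B 119,815.58; Unit G2 66,508.04; Unit 2C 62,706.63.
After rounding ($25): Unit PH1 $109,800; Unit 2B $119,825; Unit G2 $66,500; Unit 2C $62,700. Sum = $358,825.
Sum already equals the total — no adjustment.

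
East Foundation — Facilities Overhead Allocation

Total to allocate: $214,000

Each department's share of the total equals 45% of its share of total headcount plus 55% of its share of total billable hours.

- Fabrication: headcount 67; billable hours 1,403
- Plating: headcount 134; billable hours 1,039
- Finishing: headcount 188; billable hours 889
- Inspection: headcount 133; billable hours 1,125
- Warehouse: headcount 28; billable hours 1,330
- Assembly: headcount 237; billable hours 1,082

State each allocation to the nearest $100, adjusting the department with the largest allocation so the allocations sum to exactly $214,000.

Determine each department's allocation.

Totals — headcount 787, billable hours 6,868.
Composite weights (45% headcount + 55% billable hours): Fabrication 0.1507; Plating 0.1598; Finishing 0.1787; Inspection 0.1661; Warehouse 0.1225; Assembly 0.2222.
Raw shares: Fabrication 32,242.19; Plating 34,202.51; Finishing 38,239.51; Inspection 35,553.96; Warehouse 26,218.98; Assembly 47,542.85.
After rounding ($100): Fabrication $32,200; Plating $34,200; Finishing $38,200; Inspection $35,600; Warehouse $26,200; Assembly $47,500. Sum = $213,900.
Difference $214,000 − $213,900 = +$100 applied to largest allocation (Assembly): Assembly becomes $47,600.

Fabrication: $32,200 | Plating: $34,200 | Finishing: $38,200 | Inspection: $35,600 | Warehouse: $26,200 | Assembly: $47,600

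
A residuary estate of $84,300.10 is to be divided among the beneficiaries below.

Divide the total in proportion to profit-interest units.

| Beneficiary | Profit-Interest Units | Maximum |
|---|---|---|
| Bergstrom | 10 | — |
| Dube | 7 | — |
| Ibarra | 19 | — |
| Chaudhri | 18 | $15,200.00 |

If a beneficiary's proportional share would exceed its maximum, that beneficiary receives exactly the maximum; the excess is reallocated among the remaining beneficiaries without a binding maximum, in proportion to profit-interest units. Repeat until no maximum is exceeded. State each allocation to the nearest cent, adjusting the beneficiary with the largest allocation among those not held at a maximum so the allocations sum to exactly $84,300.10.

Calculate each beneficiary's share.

Total profit-interest units = 54.
Pro-rata shares before constraints: Bergstrom 15,611.1296; Dube 10,927.7907; Ibarra 29,661.1463; Chaudhri 28,100.0333.
Cap binds for Chaudhri ($15,200.00); remaining pool $69,100.10 reallocated over remaining profit-interest units 36.
Remaining shares: Bergstrom 19,194.4722 → $19,194.47; Dube 13,436.1306 → $13,436.13; Ibarra 36,469.4972 → $36,469.50.

Bergstrom: $19,194.47 · Dube: $13,436.13 · Ibarra: $36,469.50 · Chaudhri: $15,200.00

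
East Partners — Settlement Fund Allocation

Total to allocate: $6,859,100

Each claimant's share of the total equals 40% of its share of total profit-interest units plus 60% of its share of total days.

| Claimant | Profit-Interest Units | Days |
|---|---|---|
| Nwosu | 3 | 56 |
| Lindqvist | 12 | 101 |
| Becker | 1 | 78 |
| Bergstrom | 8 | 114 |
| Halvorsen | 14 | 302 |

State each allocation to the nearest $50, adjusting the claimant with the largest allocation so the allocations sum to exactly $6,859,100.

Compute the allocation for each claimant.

Nwosu: $570,600; Lindqvist: $1,504,900; Becker: $565,300; Bergstrom: $1,298,300; Halvorsen: $2,920,000

Profit-interest units total 38; days total 651.
Blended shares (40% profit-interest units + 60% days): Nwosu 0.0832; Lindqvist 0.2194; Becker 0.0824; Bergstrom 0.1893; Halvorsen 0.4257.
Raw shares: Nwosu 570,621.22; Lindqvist 1,504,909.50; Becker 565,297.64; Bergstrom 1,298,288.05; Halvorsen 2,919,983.58.
After rounding ($50): Nwosu $570,600; Lindqvist $1,504,900; Becker $565,300; Bergstrom $1,298,300; Halvorsen $2,920,000. Sum = $6,859,100.
No rounding difference to absorb.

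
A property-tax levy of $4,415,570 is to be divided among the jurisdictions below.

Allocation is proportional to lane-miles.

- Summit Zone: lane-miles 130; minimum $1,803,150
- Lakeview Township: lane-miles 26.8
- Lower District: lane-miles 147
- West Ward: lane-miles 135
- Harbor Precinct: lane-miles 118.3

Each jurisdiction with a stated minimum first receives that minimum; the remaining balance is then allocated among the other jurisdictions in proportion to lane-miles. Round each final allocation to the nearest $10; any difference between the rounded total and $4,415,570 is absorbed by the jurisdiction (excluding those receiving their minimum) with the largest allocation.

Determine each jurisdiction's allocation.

Minimums first: Summit Zone $1,803,150. Balance $2,612,420.
Balance split over remaining lane-miles 427.1: Lakeview Township 163,926.14 → $163,930; Lower District 899,147.13 → $899,150; West Ward 825,747.37 → $825,750; Harbor Precinct 723,599.36 → $723,600.
Rounding difference −$10 applied to Lower District → $899,140.

Summit Zone: $1,803,150; Lakeview Township: $163,930; Lower District: $899,140; West Ward: $825,750; Harbor Precinct: $723,600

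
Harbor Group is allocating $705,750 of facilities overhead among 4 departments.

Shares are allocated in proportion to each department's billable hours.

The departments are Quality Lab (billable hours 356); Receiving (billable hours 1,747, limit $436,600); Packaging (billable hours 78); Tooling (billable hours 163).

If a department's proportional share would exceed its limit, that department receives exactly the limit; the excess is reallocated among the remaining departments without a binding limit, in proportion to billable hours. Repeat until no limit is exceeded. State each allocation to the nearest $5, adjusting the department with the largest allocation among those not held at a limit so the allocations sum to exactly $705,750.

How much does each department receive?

Sum of billable hours: 2,344.
Proportional shares (ignoring caps): Quality Lab 107,187.29; Receiving 526,000.53; Packaging 23,484.85; Tooling 49,077.33.
Held at cap: Receiving ($436,600); balance $269,150 reallocated over remaining billable hours 597.
Redistributed shares: Quality Lab 160,498.16 → $160,500; Packaging 35,165.33 → $35,165; Tooling 73,486.52 → $73,485.

Quality Lab: $160,500 · Receiving: $436,600 · Packaging: $35,165 · Tooling: $73,485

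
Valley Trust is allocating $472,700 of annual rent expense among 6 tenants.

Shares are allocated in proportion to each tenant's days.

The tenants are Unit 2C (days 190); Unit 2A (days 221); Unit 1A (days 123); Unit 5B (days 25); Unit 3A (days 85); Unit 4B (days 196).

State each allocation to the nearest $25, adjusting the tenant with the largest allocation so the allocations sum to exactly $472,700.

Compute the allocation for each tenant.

Unit 2C: $106,925 | Unit 2A: $124,350 | Unit 1A: $69,225 | Unit 5B: $14,075 | Unit 3A: $47,825 | Unit 4B: $110,300

Combined days = 840.
Pro-rata amounts: Unit 2C 190/840 × $472,700 = 106,920.24; Unit 2A 221/840 × $472,700 = 124,365.12; Unit 1A 123/840 × $472,700 = 69,216.79; Unit 5B 25/840 × $472,700 = 14,068.45; Unit 3A 85/840 × $472,700 = 47,832.74; Unit 4B 196/840 × $472,700 = 110,296.67.
After rounding ($25): Unit 2C $106,925; Unit 2A $124,375; Unit 1A $69,225; Unit 5B $14,075; Unit 3A $47,825; Unit 4B $110,300. Sum = $472,725.
Difference $472,700 − $472,725 = −$25 applied to largest allocation (Unit 2A): Unit 2A becomes $124,350.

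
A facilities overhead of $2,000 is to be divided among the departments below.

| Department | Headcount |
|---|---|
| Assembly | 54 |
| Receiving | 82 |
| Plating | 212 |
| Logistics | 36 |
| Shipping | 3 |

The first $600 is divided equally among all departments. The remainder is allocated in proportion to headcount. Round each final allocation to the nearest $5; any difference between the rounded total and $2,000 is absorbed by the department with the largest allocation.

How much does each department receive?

Assembly: $315 · Receiving: $415 · Plating: $890 · Logistics: $250 · Shipping: $130

$600 shared equally gives $120 per department.
Remainder $1,400 by headcount (total 387): Assembly 195.35 → $195; Receiving 296.64 → $295; Plating 766.93 → $765; Logistics 130.23 → $130; Shipping 10.85 → $10.
Rounding difference +$5 on remainder applied to Plating.
Totals: Assembly $120 + $195 = $315; Receiving $120 + $295 = $415; Plating $120 + $770 = $890; Logistics $120 + $130 = $250; Shipping $120 + $10 = $130.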